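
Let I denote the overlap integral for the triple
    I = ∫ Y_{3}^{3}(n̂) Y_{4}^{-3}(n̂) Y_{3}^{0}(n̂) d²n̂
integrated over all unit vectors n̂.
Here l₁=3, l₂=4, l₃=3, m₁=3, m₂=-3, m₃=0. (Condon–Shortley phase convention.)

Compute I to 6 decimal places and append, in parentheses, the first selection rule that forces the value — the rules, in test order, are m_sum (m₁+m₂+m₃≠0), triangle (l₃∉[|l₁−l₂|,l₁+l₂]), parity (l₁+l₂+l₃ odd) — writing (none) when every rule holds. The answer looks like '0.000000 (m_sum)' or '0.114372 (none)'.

0.203551 (none)

Checks pass: Σm=0; 10 even; l₃=3∈[1,7].
(2·3+1)(2·4+1)(2·3+1) = 441
Δ: 4! 2! 4! / 11! → 1/34650
sum: t=1:−1/72 t=2:+1/16 t=3:−1/72 = 5/144
3j²(3 4 3; 0 0 0) = Δ·Π!·Σ² = 2/77  (sign -1)
sum: t=0:+1/288 = 1/288
3j²(3 4 3; 3 -3 0) = Δ·Π!·Σ² = 1/22  (sign -1)
combine: 4πI² = 441·2/77·1/22 = 63/121
take √, sign +1: I = 0.20355073
No selection rule forces the value: the integral is nonzero (none).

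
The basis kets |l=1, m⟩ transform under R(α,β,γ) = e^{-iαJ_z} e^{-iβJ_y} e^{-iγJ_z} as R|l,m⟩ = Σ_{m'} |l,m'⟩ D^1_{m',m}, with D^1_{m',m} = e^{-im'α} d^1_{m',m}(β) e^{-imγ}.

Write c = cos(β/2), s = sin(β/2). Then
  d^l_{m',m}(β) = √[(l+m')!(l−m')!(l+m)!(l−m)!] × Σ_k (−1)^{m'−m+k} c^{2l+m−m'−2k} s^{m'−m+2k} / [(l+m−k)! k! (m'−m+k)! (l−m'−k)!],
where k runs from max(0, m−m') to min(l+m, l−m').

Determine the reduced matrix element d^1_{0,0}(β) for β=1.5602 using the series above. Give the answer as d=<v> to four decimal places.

d=0.0106

d^1_{0,0}(β=1.5602) via the finite sum:
c=cos(1.560200/2)=0.710843, s=sin(1.560200/2)=0.703351; N=√[1·1·1·1]=1.000000
k∈{0,1} keeps every argument non-negative
  k=0: (−1)^0·1.0000/(1)·0.7108^2·0.7034^0 = +0.505298
  k=1: (−1)^1·1.0000/(1)·0.7108^0·0.7034^2 = -0.494702
d^1_{0,0}(1.5602) = +0.505298 -0.494702 = +0.010596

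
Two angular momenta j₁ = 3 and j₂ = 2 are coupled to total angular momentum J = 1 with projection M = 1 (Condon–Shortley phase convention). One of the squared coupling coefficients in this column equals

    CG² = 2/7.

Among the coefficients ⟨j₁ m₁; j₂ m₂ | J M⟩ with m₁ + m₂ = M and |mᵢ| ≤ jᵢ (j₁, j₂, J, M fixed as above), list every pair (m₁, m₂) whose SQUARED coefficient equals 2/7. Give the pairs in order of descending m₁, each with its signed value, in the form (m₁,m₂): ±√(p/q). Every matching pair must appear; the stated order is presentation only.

(2,-1): −√(2/7)

Admissible pairs with m₁+m₂ = M = 1: (-1,2), (0,1), (1,0), (2,-1), (3,-2)
  (m₁,m₂)=(3,-2): CG² = 3/7, CG = +√(3/7)
  (m₁,m₂)=(2,-1): CG² = 2/7, CG = −√(2/7)   ← matches the target
  (m₁,m₂)=(1,0): CG² = 6/35, CG = +√(6/35)
  (m₁,m₂)=(0,1): CG² = 3/35, CG = −√(3/35)
  (m₁,m₂)=(-1,2): CG² = 1/35, CG = +√(1/35)
Pairs with CG² = 2/7: (2,-1): −√(2/7)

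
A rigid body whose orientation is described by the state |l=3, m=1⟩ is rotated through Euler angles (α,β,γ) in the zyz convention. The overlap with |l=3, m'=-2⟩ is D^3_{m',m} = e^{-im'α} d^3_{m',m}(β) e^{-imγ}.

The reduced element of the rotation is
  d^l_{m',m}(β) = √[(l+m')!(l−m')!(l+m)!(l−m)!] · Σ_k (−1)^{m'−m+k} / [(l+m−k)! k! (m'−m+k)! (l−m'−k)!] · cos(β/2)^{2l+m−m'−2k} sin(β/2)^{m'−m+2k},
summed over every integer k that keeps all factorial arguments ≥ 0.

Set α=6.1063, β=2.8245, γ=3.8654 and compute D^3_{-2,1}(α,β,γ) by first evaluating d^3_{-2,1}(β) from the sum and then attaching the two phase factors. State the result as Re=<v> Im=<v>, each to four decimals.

Split into d^3_{-2,1}(β=2.8245) × two z-phases.
With c≡cos(β/2)=0.157883 and s≡sin(β/2)=0.987458, N=[1·120·24·2]^{1/2}=75.894664
k: max(0,(1)−(-2))=3 … min(3+(1),3−(-2))=4
  k=3: (−1)^0·75.8947/(12)·0.1579^3·0.9875^3 = +0.023966
  k=4: (−1)^1·75.8947/(24)·0.1579^1·0.9875^5 = -0.468736
d^3_{-2,1}(2.8245) = +0.023966 -0.468736 = -0.444770
Attach z-rotation phases: D = e^{-i(-2)(6.1063)}·(-0.444770)·e^{-i(1)(3.8654)} = +0.210582-0.391759i

Re=0.2106 Im=-0.3918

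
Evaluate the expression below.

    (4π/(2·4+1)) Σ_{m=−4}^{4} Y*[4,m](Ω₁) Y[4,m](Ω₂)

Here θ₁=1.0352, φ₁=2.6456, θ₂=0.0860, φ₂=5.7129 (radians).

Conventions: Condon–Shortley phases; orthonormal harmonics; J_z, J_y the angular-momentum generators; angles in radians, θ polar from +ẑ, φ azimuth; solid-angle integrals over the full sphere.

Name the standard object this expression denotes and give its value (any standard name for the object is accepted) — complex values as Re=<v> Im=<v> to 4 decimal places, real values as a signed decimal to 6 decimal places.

Legendre polynomial (addition theorem), -0.177588

This sum is the spherical-harmonic addition theorem: it equals the Legendre polynomial P_l(cos γ) of the angle γ between the two directions.
Term-by-term m-sum for l=4 (normalisation 4π/9 = 1.396263):
  term(m=-4) = +0.000006+0.000002i   from Y*(Ω₁)=-0.097179-0.221662i, Y(Ω₂)=-0.000016+0.000018i
  term(m=-3) = -0.000313-0.000071i   from Y*(Ω₁)=-0.033607+0.404867i, Y(Ω₂)=-0.000110+0.000783i
  term(m=-2) = +0.002957+0.000443i   from Y*(Ω₁)=+0.111408-0.170487i, Y(Ω₂)=+0.006123+0.013343i
  term(m=-1) = +0.038949+0.002899i   from Y*(Ω₁)=+0.214892-0.116280i, Y(Ω₂)=+0.134553+0.086299i
  term(m=+0) = -0.210385-0.000000i   from Y*(Ω₁)=-0.258057-0.000000i, Y(Ω₂)=+0.815267+0.000000i
  term(m=+1) = +0.038949-0.002899i   from Y*(Ω₁)=-0.214892-0.116280i, Y(Ω₂)=-0.134553+0.086299i
  term(m=+2) = +0.002957-0.000443i   from Y*(Ω₁)=+0.111408+0.170487i, Y(Ω₂)=+0.006123-0.013343i
  term(m=+3) = -0.000313+0.000071i   from Y*(Ω₁)=+0.033607+0.404867i, Y(Ω₂)=+0.000110+0.000783i
  term(m=+4) = +0.000006-0.000002i   from Y*(Ω₁)=-0.097179+0.221662i, Y(Ω₂)=-0.000016-0.000018i
Accumulated sum -0.127188+0.000000i; after 4π/(2l+1) scaling, -0.177588+0.000000i ⇒ P_4 = -0.177588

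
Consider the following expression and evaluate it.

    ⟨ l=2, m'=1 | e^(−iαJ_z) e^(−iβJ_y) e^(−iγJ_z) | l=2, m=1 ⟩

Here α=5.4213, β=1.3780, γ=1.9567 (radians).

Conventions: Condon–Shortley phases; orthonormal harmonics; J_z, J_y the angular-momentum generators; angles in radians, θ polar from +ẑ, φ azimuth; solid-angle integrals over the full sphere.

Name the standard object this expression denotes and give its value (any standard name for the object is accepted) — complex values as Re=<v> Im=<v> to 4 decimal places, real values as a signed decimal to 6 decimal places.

This is a Wigner D-matrix element — the rotation-matrix element ⟨l m'| R(α,β,γ) |l m⟩ in the angular-momentum basis.
First d^2_{1,1}(β=1.3780), then the phase factors e^{-i(1)α} and e^{-i(1)γ}:
With c≡cos(β/2)=0.771882 and s≡sin(β/2)=0.635766, N=[6·1·6·1]^{1/2}=6.000000
Admissible k: 0..1 (factorial args all ≥0)
  k=0: (−1)^0·6.0000/(6)·0.7719^4·0.6358^0 = +0.354980
  k=1: (−1)^1·6.0000/(2)·0.7719^2·0.6358^2 = -0.722466
d^2_{1,1}(1.3780) = +0.354980 -0.722466 = -0.367486
Attach z-rotation phases: D = e^{-i(1)(5.4213)}·(-0.367486)·e^{-i(1)(1.9567)} = -0.168386+0.326637i

Wigner D-matrix element, Re=-0.1684 Im=0.3266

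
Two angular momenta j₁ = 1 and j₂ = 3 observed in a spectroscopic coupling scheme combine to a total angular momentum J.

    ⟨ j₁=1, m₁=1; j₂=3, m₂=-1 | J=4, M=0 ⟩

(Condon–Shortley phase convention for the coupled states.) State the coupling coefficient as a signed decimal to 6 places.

+0.462910

triangle: 0!·2!·6!/9! = 1440/362880
(j±m)!: 2!·0!·2!·4!·4!·4! = 55296
prefactor² = (2J+1)·Δ·N² = 13824/7
  k=0: +1/(0!·0!·0!·2!·2!·4!) = 1/96
Σ = 1/96  ⇒  CG² = 13824/7·(1/96)² = 3/14
CG = +√(3/14) = +0.462910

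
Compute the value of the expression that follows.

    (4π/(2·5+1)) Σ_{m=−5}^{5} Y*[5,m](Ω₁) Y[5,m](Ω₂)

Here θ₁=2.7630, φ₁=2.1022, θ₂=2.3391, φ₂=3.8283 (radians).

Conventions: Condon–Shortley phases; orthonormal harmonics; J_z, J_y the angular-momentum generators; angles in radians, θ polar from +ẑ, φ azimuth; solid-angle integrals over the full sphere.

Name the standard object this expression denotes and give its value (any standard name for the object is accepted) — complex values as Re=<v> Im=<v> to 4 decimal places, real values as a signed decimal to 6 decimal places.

Legendre polynomial (addition theorem), -0.163970

This sum is the spherical-harmonic addition theorem: it equals the Legendre polynomial P_l(cos γ) of the angle γ between the two directions.
Summing Y*_{l m}(θ₁,φ₁)·Y_{l m}(θ₂,φ₂) over m ∈ [−5, 5]; prefactor 4π/(2·5+1) = 1.142397:
  m=-5: (-0.001491-0.002833i) × (+0.085464-0.025685i) = -0.000200-0.000204i  (running Σ = -0.000200-0.000204i)
  m=-4: (+0.013408-0.021635i) × (+0.251740+0.104883i) = +0.005644-0.004040i  (running Σ = +0.005444-0.004244i)
  m=-3: (+0.118235+0.002769i) × (+0.202317+0.379922i) = +0.022869+0.045480i  (running Σ = +0.028313+0.041237i)
  m=-2: (+0.166403+0.298898i) × (-0.053589+0.267964i) = -0.089011+0.028572i  (running Σ = -0.060698+0.069809i)
  m=-1: (-0.273952+0.466060i) × (+0.153797-0.126086i) = +0.016630+0.106220i  (running Σ = -0.044068+0.176029i)
  m=0: (-0.165765-0.000000i) × (+0.334182+0.000000i) = -0.055395-0.000000i  (running Σ = -0.099463+0.176029i)
  m=1: (+0.273952+0.466060i) × (-0.153797-0.126086i) = +0.016630-0.106220i  (running Σ = -0.082833+0.069809i)
  m=2: (+0.166403-0.298898i) × (-0.053589-0.267964i) = -0.089011-0.028572i  (running Σ = -0.171844+0.041237i)
  m=3: (-0.118235+0.002769i) × (-0.202317+0.379922i) = +0.022869-0.045480i  (running Σ = -0.148975-0.004244i)
  m=4: (+0.013408+0.021635i) × (+0.251740-0.104883i) = +0.005644+0.004040i  (running Σ = -0.143331-0.000204i)
  m=5: (+0.001491-0.002833i) × (-0.085464-0.025685i) = -0.000200+0.000204i  (running Σ = -0.143531-0.000000i)
Accumulated sum -0.143531-0.000000i; after 4π/(2l+1) scaling, -0.163970-0.000000i ⇒ P_5 = -0.163970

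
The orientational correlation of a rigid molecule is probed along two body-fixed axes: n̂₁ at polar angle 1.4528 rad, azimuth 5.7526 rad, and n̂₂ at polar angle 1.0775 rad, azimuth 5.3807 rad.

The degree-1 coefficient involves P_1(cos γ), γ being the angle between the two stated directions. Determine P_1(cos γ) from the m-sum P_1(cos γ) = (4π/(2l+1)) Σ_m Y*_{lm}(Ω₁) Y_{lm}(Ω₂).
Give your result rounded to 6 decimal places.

Expand P_1 via completeness: Σ_{m} conj(Y_{1,m}) at Ω₁ times Y_{1,m} at Ω₂ —
  m=-1: (0.295920, -0.173618) × (0.188565, 0.238838) = (0.097267, 0.037939)  (running Σ = (0.097267, 0.037939))
  m=0: (0.057520, -0.000000) × (0.231369, 0.000000) = (0.013308, 0.000000)  (running Σ = (0.110575, 0.037939))
  m=1: (-0.295920, -0.173618) × (-0.188565, 0.238838) = (0.097267, -0.037939)  (running Σ = (0.207842, 0.000000))
Total Σ_m = (0.207842, 0.000000). Multiply by 4.188790: (0.870605, 0.000000). P_1(cos γ) = 0.870605

0.870605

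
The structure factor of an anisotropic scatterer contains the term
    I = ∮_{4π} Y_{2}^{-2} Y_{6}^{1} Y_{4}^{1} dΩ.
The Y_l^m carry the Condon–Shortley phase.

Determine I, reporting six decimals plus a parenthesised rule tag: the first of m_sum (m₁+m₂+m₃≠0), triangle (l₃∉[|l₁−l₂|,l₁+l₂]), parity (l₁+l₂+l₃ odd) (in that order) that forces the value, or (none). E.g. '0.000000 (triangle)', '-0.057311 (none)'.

Checks pass: Σm=0; 12 even; l₃=4∈[4,8].
(2·2+1)(2·6+1)(2·4+1) = 585
Δ: 4! 0! 8! / 13! → 1/6435
sum: t=2:+1/2304 = 1/2304
3j²(2 6 4; 0 0 0) = Δ·Π!·Σ² = 5/143  (sign +1)
sum: t=4:+1/17280 = 1/17280
3j²(2 6 4; -2 1 1) = Δ·Π!·Σ² = 7/1287  (sign -1)
combine: 4πI² = 585·5/143·7/1287 = 175/1573
take √, sign -1: I = -0.09409136
No selection rule forces the value: the integral is nonzero (none).

-0.094091 (none)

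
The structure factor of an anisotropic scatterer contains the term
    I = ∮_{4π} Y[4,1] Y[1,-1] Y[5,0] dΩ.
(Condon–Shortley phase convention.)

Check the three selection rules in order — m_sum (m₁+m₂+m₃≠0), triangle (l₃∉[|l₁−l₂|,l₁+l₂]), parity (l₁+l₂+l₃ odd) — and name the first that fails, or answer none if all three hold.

none

azimuthal sum: 1 − 1 + 0 = 0  ✓
3 ≤ 5 ≤ 5 (triangle on l)  ✓
L = 4 + 1 + 5 = 10 (even)  ✓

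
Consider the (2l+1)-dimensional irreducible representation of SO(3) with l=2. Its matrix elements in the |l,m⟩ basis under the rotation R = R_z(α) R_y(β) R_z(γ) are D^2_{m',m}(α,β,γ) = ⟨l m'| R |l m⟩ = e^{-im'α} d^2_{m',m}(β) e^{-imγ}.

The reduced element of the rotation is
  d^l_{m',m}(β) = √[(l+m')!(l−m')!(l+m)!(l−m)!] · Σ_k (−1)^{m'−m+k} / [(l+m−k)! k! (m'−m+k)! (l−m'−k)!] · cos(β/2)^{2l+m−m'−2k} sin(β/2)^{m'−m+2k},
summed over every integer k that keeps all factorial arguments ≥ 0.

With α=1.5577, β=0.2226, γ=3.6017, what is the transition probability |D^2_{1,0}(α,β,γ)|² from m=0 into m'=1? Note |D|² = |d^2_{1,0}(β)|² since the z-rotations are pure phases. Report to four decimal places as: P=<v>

P=0.0695

Split into d^2_{1,0}(β=0.2226) × two z-phases.
c=cos(0.222600/2)=0.993813, s=sin(0.222600/2)=0.111070; N=√[6·1·2·2]=4.898979
k∈{0,1} keeps every argument non-negative
  k=0: (−1)^1·4.8990/(2)·0.9938^3·0.1111^1 = -0.267047
  k=1: (−1)^2·4.8990/(2)·0.9938^1·0.1111^3 = +0.003336
d^2_{1,0}(0.2226) = -0.267047 +0.003336 = -0.263711
|D^2_{1,0}|² = |d^2_{1,0}(β)|² = (-0.263711)² = 0.069544 (the z-rotation phases have unit modulus)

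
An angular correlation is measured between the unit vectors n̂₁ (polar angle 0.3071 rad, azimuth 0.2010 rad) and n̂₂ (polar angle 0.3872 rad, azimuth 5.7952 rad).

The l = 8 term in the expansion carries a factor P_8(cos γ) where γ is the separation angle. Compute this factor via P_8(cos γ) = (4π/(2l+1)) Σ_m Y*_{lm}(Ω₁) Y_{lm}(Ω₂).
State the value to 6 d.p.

Addition theorem: P_8(cos γ) = (4π/17) Σ_m Y*_{lm}(Ω₁) Y_{lm}(Ω₂), m = −8…8:
  m=-8: Y*=-0.00000 + 0.00004j  Y=-0.00015 - 0.00015j  product 0.00000 - 0.00000j
  m=-7: Y*=0.00007 + 0.00045j  Y=-0.00201 - 0.00057j  product 0.00000 - 0.00000j
  m=-6: Y*=0.00129 + 0.00339j  Y=-0.01265 + 0.00274j  product -0.00003 - 0.00004j
  m=-5: Y*=0.01115 + 0.01756j  Y=-0.04353 + 0.03679j  product -0.00113 - 0.00035j
  m=-4: Y*=0.06084 + 0.06315j  Y=-0.06777 + 0.16912j  product -0.01480 + 0.00601j
  m=-3: Y*=0.21925 + 0.15097j  Y=0.04355 + 0.40606j  product -0.05175 + 0.09560j
  m=-2: Y*=0.49357 + 0.20984j  Y=0.31712 + 0.46872j  product 0.05816 + 0.29789j
  m=-1: Y*=0.53898 + 0.10982j  Y=0.23578 + 0.12516j  product 0.11334 + 0.09335j
  m=+0: Y*=-0.12001 + 0.00000j  Y=-0.40371 + 0.00000j  product 0.04845 + 0.00000j
  m=+1: Y*=-0.53898 + 0.10982j  Y=-0.23578 + 0.12516j  product 0.11334 - 0.09335j
  m=+2: Y*=0.49357 - 0.20984j  Y=0.31712 - 0.46872j  product 0.05816 - 0.29789j
  m=+3: Y*=-0.21925 + 0.15097j  Y=-0.04355 + 0.40606j  product -0.05175 - 0.09560j
  m=+4: Y*=0.06084 - 0.06315j  Y=-0.06777 - 0.16912j  product -0.01480 - 0.00601j
  m=+5: Y*=-0.01115 + 0.01756j  Y=0.04353 + 0.03679j  product -0.00113 + 0.00035j
  m=+6: Y*=0.00129 - 0.00339j  Y=-0.01265 - 0.00274j  product -0.00003 + 0.00004j
  m=+7: Y*=-0.00007 + 0.00045j  Y=0.00201 - 0.00057j  product 0.00000 + 0.00000j
  m=+8: Y*=-0.00000 - 0.00004j  Y=-0.00015 + 0.00015j  product 0.00000 + 0.00000j
Accumulated sum 0.25603 - 0.00000j; after 4π/(2l+1) scaling, 0.18926 - 0.00000j ⇒ P_8 = 0.189259

0.189259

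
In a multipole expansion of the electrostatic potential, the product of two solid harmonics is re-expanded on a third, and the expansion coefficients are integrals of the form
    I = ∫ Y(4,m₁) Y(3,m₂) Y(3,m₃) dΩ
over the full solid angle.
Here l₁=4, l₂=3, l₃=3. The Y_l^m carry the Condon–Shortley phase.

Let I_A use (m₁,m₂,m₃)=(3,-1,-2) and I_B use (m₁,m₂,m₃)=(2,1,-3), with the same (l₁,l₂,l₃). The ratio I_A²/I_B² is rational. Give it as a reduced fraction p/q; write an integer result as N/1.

l's match ⇒ only the (l;m) 3-j factors differ between A and B.
A: triangle coeff Δ(4,3,3) = 1/34650; Σ_t [0,1]: t=0:+1/288 t=1:−1/144 = -1/288; (3j)²=1/99 [(4 3 3; 3 -1 -2)], sign=+1
B: triangle coeff Δ(4,3,3) = 1/34650; Σ_t [2,2]: t=2:+1/192 = 1/192; (3j)²=3/77 [(4 3 3; 2 1 -3)], sign=+1
I_A²/I_B² = (1/99)/(3/77) = 7/27

7/27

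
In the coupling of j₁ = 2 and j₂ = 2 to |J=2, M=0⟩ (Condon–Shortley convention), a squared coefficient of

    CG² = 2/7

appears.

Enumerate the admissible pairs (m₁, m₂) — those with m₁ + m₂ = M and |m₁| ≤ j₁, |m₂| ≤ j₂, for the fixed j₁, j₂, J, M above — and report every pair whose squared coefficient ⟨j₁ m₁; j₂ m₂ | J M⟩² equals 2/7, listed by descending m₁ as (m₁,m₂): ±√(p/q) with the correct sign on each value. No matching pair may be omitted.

(2,-2): +√(2/7); (0,0): −√(2/7); (-2,2): +√(2/7)

Admissible pairs with m₁+m₂ = M = 0: (-2,2), (-1,1), (0,0), (1,-1), (2,-2)
  (m₁,m₂)=(2,-2): CG² = 2/7, CG = +√(2/7)   ← matches the target
  (m₁,m₂)=(1,-1): CG² = 1/14, CG = +√(1/14)
  (m₁,m₂)=(0,0): CG² = 2/7, CG = −√(2/7)   ← matches the target
  (m₁,m₂)=(-1,1): CG² = 1/14, CG = +√(1/14)
  (m₁,m₂)=(-2,2): CG² = 2/7, CG = +√(2/7)   ← matches the target
Pairs with CG² = 2/7: (2,-2): +√(2/7); (0,0): −√(2/7); (-2,2): +√(2/7)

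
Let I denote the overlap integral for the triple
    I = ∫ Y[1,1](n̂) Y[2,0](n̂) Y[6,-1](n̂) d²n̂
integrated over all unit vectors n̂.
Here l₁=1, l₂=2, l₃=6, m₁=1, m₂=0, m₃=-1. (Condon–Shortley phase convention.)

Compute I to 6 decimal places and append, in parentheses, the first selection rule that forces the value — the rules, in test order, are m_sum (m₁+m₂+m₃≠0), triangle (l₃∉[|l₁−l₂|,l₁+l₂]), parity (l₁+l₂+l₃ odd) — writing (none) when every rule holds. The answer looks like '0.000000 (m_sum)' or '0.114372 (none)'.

triangle: need 1≤l₃≤3, have 6; I=0

0.000000 (triangle)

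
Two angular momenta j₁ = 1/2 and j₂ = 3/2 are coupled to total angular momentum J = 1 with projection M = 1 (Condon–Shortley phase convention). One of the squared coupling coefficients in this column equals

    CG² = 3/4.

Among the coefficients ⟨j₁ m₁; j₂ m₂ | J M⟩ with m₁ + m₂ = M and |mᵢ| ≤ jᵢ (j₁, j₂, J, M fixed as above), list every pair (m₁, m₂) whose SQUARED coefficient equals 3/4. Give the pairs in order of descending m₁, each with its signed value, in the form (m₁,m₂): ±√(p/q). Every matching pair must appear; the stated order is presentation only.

Admissible pairs with m₁+m₂ = M = 1: (-1/2,3/2), (1/2,1/2)
  (m₁,m₂)=(1/2,1/2): CG² = 1/4, CG = +√(1/4)
  (m₁,m₂)=(-1/2,3/2): CG² = 3/4, CG = −√(3/4)   ← matches the target
Pairs with CG² = 3/4: (-1/2,3/2): −√(3/4)

(-1/2,3/2): −√(3/4)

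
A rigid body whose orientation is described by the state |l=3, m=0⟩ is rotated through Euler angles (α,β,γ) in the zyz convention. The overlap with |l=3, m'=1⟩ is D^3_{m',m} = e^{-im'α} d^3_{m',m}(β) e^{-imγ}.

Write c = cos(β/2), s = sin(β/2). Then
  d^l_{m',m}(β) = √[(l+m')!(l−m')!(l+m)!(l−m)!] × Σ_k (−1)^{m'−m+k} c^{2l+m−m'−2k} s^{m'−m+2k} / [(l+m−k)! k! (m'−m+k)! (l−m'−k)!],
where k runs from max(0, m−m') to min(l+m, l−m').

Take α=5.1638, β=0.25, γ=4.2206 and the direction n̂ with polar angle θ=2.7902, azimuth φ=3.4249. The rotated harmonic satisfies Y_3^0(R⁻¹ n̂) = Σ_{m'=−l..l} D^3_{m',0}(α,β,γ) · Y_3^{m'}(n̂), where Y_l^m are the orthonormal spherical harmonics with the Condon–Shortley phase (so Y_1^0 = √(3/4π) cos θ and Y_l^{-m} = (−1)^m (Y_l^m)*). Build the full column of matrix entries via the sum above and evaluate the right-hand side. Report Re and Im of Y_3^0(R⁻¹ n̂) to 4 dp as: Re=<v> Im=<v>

Need the full column D^3_{m',0} for m'=−3..3 at α=5.1638, β=0.2500, γ=4.2206.
cos(β/2)=0.992198, sin(β/2)=0.124675
d^3_{-3,0}: single k=3 term ⇒ +0.008465;  D = -0.008268+0.001819i
d^3_{-2,0}: k∈[2..3] ⇒ +0.082511 -0.001303 = +0.081208;  D = -0.050300-0.063755i
d^3_{-1,0}: k∈[1..3] ⇒ +0.415298 -0.019672 +0.000104 = +0.395730;  D = +0.172632-0.356091i
d^3_{0,0}: k∈[0..3] ⇒ +0.954090 -0.135579 +0.002141 -0.000004 = +0.820648;  D = +0.820648+0.000000i
d^3_{1,0}: k∈[0..2] ⇒ -0.415298 +0.019672 -0.000104 = -0.395730;  D = -0.172632-0.356091i
d^3_{2,0}: k∈[0..1] ⇒ +0.082511 -0.001303 = +0.081208;  D = -0.050300+0.063755i
d^3_{3,0}: single k=0 term ⇒ -0.008465;  D = +0.008268+0.001819i
Y_3^{m'}(θ=2.7902,φ=3.4249) and Σ D·Y over m':
  (-0.0083+0.0018i)·(-0.0112+0.0128i)  (-0.0503-0.0638i)·(-0.0959+0.0610i)  (+0.1726-0.3561i)·(-0.3640+0.1060i)  (+0.8206+0.0000i)·(-0.4932+0.0000i)  (-0.1726-0.3561i)·(+0.3640+0.1060i)  (-0.0503+0.0638i)·(-0.0959-0.0610i)  (+0.0083+0.0018i)·(+0.0112+0.0128i)
Y_3^0(R⁻¹ n̂) = -0.437362-0.000000i

Re=-0.4374 Im=0.0000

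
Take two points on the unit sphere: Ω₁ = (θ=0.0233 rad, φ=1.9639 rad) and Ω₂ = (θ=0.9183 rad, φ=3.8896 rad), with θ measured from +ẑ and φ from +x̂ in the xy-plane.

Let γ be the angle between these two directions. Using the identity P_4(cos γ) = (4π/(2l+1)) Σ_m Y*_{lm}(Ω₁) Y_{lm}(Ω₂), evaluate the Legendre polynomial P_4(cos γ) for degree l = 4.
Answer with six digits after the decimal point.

-0.408411

Expand P_4 via completeness: Σ_{m} conj(Y_{4,m}) at Ω₁ times Y_{4,m} at Ω₂ —
  [-4]  conj(Y_{4,-4})(Ω₁) = (-0.000000, 0.000000) ; Y_{4,-4}(Ω₂) = (-0.174421, -0.026283) ; Δ = (0.000000, -0.000000)
  [-3]  conj(Y_{4,-3})(Ω₁) = (0.000015, -0.000006) ; Y_{4,-3}(Ω₂) = (0.237708, 0.298060) ; Δ = (0.000005, 0.000003)
  [-2]  conj(Y_{4,-2})(Ω₁) = (-0.000769, -0.000770) ; Y_{4,-2}(Ω₂) = (0.024940, -0.332888) ; Δ = (-0.000276, 0.000237)
  [-1]  conj(Y_{4,-1})(Ω₁) = (-0.016868, 0.040675) ; Y_{4,-1}(Ω₂) = (0.070168, -0.065108) ; Δ = (0.001465, 0.003952)
  [+0]  conj(Y_{4,0})(Ω₁) = (0.843989, -0.000000) ; Y_{4,0}(Ω₂) = (-0.349403, 0.000000) ; Δ = (-0.294892, 0.000000)
  [+1]  conj(Y_{4,1})(Ω₁) = (0.016868, 0.040675) ; Y_{4,1}(Ω₂) = (-0.070168, -0.065108) ; Δ = (0.001465, -0.003952)
  [+2]  conj(Y_{4,2})(Ω₁) = (-0.000769, 0.000770) ; Y_{4,2}(Ω₂) = (0.024940, 0.332888) ; Δ = (-0.000276, -0.000237)
  [+3]  conj(Y_{4,3})(Ω₁) = (-0.000015, -0.000006) ; Y_{4,3}(Ω₂) = (-0.237708, 0.298060) ; Δ = (0.000005, -0.000003)
  [+4]  conj(Y_{4,4})(Ω₁) = (-0.000000, -0.000000) ; Y_{4,4}(Ω₂) = (-0.174421, 0.026283) ; Δ = (0.000000, 0.000000)
Σ over m = (-0.292503, -0.000000); ×(4π/9) → (-0.408411, -0.000000). Real part: -0.408411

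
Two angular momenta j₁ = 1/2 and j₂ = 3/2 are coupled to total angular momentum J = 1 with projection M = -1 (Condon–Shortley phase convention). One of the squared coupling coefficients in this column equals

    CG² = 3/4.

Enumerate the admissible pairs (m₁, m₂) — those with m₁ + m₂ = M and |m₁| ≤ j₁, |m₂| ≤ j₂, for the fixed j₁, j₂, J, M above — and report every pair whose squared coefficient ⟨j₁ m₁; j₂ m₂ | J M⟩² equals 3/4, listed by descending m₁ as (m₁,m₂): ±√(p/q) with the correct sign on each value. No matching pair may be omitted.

(1/2,-3/2): +√(3/4)

Admissible pairs with m₁+m₂ = M = -1: (-1/2,-1/2), (1/2,-3/2)
  (m₁,m₂)=(1/2,-3/2): CG² = 3/4, CG = +√(3/4)   ← matches the target
  (m₁,m₂)=(-1/2,-1/2): CG² = 1/4, CG = −√(1/4)
Pairs with CG² = 3/4: (1/2,-3/2): +√(3/4)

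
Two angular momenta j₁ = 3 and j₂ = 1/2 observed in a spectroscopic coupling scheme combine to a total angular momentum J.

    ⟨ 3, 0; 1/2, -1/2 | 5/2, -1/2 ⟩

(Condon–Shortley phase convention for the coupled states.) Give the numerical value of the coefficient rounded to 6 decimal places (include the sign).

+√(3/7) ≈ +0.654654

√[6·1!5!0!/7! · 3!3!0!1!2!3!] = √(432/7)
  +(−1)^0/∏(0,1,3,0,2,0)! = 1/12  (running 1/12)
⟨..|..⟩ = √(432/7)·(1/12) = +0.654654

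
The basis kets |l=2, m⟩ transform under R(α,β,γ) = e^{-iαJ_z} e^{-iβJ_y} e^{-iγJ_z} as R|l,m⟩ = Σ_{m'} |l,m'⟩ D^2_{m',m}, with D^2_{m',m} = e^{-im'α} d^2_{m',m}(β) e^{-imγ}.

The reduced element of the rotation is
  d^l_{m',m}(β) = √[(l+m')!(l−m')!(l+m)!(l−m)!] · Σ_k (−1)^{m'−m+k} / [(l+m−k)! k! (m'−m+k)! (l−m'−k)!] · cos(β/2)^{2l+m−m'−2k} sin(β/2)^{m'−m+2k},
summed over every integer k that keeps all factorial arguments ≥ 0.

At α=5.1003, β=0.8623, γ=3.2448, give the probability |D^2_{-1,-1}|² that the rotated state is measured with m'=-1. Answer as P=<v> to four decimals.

P=0.0619

Split into d^2_{-1,-1}(β=0.8623) × two z-phases.
Half-angle: c=0.908486, s=0.417916. N=√(1·6·1·6)=6.000000
Admissible k: 0..1 (factorial args all ≥0)
  k=0: (−1)^0·6.0000/(6)·0.9085^4·0.4179^0 = +0.681197
  k=1: (−1)^1·6.0000/(2)·0.9085^2·0.4179^2 = -0.432449
d^2_{-1,-1}(0.8623) = +0.681197 -0.432449 = +0.248747
|D^2_{-1,-1}|² = |d^2_{-1,-1}(β)|² = (+0.248747)² = 0.061875 (the z-rotation phases have unit modulus)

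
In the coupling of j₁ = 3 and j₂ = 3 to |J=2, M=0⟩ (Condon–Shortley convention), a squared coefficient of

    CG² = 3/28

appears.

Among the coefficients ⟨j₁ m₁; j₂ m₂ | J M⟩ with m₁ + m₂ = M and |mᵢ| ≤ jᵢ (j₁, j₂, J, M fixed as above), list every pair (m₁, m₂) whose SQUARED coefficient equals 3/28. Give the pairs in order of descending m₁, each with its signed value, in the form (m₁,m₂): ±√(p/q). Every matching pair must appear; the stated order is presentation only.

(1,-1): −√(3/28); (-1,1): −√(3/28)

Admissible pairs with m₁+m₂ = M = 0: (-3,3), (-2,2), (-1,1), (0,0), (1,-1), (2,-2), (3,-3)
  (m₁,m₂)=(3,-3): CG² = 25/84, CG = +√(25/84)
  (m₁,m₂)=(2,-2): CG² = 0/1, CG = 0
  (m₁,m₂)=(1,-1): CG² = 3/28, CG = −√(3/28)   ← matches the target
  (m₁,m₂)=(0,0): CG² = 4/21, CG = +√(4/21)
  (m₁,m₂)=(-1,1): CG² = 3/28, CG = −√(3/28)   ← matches the target
  (m₁,m₂)=(-2,2): CG² = 0/1, CG = 0
  (m₁,m₂)=(-3,3): CG² = 25/84, CG = +√(25/84)
Pairs with CG² = 3/28: (1,-1): −√(3/28); (-1,1): −√(3/28)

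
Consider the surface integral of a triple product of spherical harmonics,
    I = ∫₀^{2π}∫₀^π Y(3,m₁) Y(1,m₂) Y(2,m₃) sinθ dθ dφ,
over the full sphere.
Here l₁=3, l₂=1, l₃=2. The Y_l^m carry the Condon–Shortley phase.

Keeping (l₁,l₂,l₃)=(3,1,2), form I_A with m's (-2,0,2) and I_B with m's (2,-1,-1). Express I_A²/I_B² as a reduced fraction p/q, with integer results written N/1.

l's match ⇒ only the (l;m) 3-j factors differ between A and B.
A: triangle coeff Δ(3,1,2) = 1/105; Σ_t [1,1]: t=1:−1/24 = -1/24; (3j)²=1/21 [(3 1 2; -2 0 2)], sign=-1
B: triangle coeff Δ(3,1,2) = 1/105; Σ_t [0,0]: t=0:+1/12 = 1/12; (3j)²=2/21 [(3 1 2; 2 -1 -1)], sign=-1
I_A²/I_B² = (1/21)/(2/21) = 1/2

1/2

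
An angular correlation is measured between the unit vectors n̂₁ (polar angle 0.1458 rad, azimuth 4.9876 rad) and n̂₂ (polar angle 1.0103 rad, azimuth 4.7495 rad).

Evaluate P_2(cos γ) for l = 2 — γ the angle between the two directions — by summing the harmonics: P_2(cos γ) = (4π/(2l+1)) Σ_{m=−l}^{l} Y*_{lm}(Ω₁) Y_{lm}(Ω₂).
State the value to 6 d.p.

0.125100

Expand P_2 via completeness: Σ_{m} conj(Y_{2,m}) at Ω₁ times Y_{2,m} at Ω₂ —
  m=-2: Y*=-0.00695 - 0.00426j  Y=-0.27635 + 0.02055j  product 0.00201 + 0.00104j
  m=-1: Y*=0.03018 - 0.10687j  Y=0.01291 + 0.34761j  product 0.03754 + 0.00911j
  m=+0: Y*=0.61081 + 0.00000j  Y=-0.04800 + 0.00000j  product -0.02932 + 0.00000j
  m=+1: Y*=-0.03018 - 0.10687j  Y=-0.01291 + 0.34761j  product 0.03754 - 0.00911j
  m=+2: Y*=-0.00695 + 0.00426j  Y=-0.27635 - 0.02055j  product 0.00201 - 0.00104j
Accumulated sum 0.04978 - 0.00000j; after 4π/(2l+1) scaling, 0.12510 - 0.00000j ⇒ P_2 = 0.125100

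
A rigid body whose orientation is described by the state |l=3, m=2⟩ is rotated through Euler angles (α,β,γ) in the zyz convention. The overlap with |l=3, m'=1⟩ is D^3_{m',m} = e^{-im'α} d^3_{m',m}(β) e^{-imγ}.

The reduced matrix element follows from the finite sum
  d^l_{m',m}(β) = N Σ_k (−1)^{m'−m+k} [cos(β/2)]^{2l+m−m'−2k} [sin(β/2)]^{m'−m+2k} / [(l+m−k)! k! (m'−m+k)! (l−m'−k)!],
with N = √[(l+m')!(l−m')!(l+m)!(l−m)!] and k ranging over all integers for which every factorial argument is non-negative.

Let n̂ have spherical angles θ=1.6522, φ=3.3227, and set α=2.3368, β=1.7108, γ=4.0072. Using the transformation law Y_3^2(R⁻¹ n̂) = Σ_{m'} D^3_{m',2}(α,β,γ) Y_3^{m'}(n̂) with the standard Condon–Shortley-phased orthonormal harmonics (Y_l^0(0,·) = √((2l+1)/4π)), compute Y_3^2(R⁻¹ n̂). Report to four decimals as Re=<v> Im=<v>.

Need the full column D^3_{m',2} for m'=−3..3 at α=2.3368, β=1.7108, γ=4.0072.
cos(β/2)=0.655917, sin(β/2)=0.754833
d^3_{-3,2}: single k=5 term ⇒ +0.393713;  D = +0.211397-0.332146i
d^3_{-2,2}: k∈[4..5] ⇒ +0.698348 -0.184972 = +0.513375;  D = -0.503223+0.101593i
d^3_{-1,2}: k∈[3..4] ⇒ +0.767590 -0.508281 = +0.259309;  D = +0.213195+0.147610i
d^3_{0,2}: k∈[2..3] ⇒ +0.577640 -0.765001 = -0.187361;  D = +0.029927+0.184956i
d^3_{1,2}: k∈[1..2] ⇒ +0.289797 -0.767590 = -0.477792;  D = +0.287009-0.381983i
d^3_{2,2}: k∈[0..1] ⇒ +0.079633 -0.527311 = -0.447678;  D = -0.444371+0.054317i
d^3_{3,2}: single k=0 term ⇒ -0.224476;  D = +0.174099+0.141700i
Y_3^{m'}(θ=1.6522,φ=3.3227) and Σ D·Y over m':
  (+0.2114-0.3321i)·(-0.3536+0.2136i)  (-0.5032+0.1016i)·(-0.0772+0.0293i)  (+0.2132+0.1476i)·(+0.3064-0.0561i)  (+0.0299+0.1850i)·(+0.0900+0.0000i)  (+0.2870-0.3820i)·(-0.3064-0.0561i)  (-0.4444+0.0543i)·(-0.0772-0.0293i)  (+0.1741+0.1417i)·(+0.3536+0.2136i)
Y_3^2(R⁻¹ n̂) = +0.066182+0.386965i

Re=0.0662 Im=0.3870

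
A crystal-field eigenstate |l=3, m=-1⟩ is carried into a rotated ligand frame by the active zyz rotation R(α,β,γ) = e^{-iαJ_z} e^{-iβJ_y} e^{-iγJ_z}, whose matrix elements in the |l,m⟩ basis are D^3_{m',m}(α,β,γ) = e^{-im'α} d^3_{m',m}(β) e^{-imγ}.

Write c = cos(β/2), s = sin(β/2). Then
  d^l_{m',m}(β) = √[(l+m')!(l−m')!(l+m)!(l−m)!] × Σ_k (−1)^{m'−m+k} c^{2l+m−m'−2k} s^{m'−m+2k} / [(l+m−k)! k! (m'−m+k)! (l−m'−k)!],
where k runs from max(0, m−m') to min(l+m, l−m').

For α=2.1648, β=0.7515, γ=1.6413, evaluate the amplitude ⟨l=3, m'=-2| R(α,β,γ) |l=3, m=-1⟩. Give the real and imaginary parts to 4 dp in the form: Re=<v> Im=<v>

D^3_{-2,-1}(2.1648,0.7515,1.6413) = e^{-i·-2·2.1648}·d^3_{-2,-1}(0.7515)·e^{-i·-1·1.6413}. Compute d first:
With c≡cos(β/2)=0.930233 and s≡sin(β/2)=0.366970, N=[1·120·2·24]^{1/2}=75.894664
The bounds max(0,m−m')=1 and min(l+m,l−m')=2 give 2 terms
  k=1: (−1)^0·75.8947/(24)·0.9302^5·0.3670^1 = +0.808330
  k=2: (−1)^1·75.8947/(12)·0.9302^3·0.3670^3 = -0.251592
d^3_{-2,-1}(0.7515) = +0.808330 -0.251592 = +0.556738
D = (-0.373509-0.927627i)·(+0.556738)·(-0.070445+0.997516i) = +0.529811-0.171049i

Re=0.5298 Im=-0.1710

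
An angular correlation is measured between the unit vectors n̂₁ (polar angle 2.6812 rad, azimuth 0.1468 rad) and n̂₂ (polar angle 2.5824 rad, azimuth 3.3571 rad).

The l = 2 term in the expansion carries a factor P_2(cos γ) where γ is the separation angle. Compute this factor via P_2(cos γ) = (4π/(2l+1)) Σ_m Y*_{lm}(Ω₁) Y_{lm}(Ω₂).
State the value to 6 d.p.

-0.087703

Summing Y*_{l m}(θ₁,φ₁)·Y_{l m}(θ₂,φ₂) over m ∈ [−2, 2]; prefactor 4π/(2·2+1) = 2.513274:
  m=-2: (0.07299 + 0.02207j) × (0.09877 - 0.04542j) = 0.00821 - 0.00114j  (running Σ = 0.00821 - 0.00114j)
  m=-1: (-0.30420 - 0.04498j) × (0.33938 - 0.07429j) = -0.10658 + 0.00733j  (running Σ = -0.09837 + 0.00620j)
  m=0: (0.44401 + 0.00000j) × (0.36450 + 0.00000j) = 0.16184 + 0.00000j  (running Σ = 0.06347 + 0.00620j)
  m=1: (0.30420 - 0.04498j) × (-0.33938 - 0.07429j) = -0.10658 - 0.00733j  (running Σ = -0.04311 - 0.00114j)
  m=2: (0.07299 - 0.02207j) × (0.09877 + 0.04542j) = 0.00821 + 0.00114j  (running Σ = -0.03490 + 0.00000j)
Total Σ_m = -0.03490 + 0.00000j. Multiply by 2.513274: -0.08770 + 0.00000j. P_2(cos γ) = -0.087703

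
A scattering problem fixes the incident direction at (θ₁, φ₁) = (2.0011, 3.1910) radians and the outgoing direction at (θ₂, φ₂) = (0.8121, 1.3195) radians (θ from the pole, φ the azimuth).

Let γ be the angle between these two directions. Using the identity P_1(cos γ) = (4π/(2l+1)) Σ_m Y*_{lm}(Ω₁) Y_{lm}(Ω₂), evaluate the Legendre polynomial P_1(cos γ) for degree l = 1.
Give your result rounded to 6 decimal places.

-0.482348

Addition theorem: P_1(cos γ) = (4π/3) Σ_m Y*_{lm}(Ω₁) Y_{lm}(Ω₂), m = −1…1:
  term(m=-1) = -0.02332 + 0.07520j   from Y*(Ω₁)=-0.31362 - 0.01551j, Y(Ω₂)=0.06235 - 0.24286j
  term(m=+0) = -0.06851 + 0.00000j   from Y*(Ω₁)=-0.20382 + 0.00000j, Y(Ω₂)=0.33615 + 0.00000j
  term(m=+1) = -0.02332 - 0.07520j   from Y*(Ω₁)=0.31362 - 0.01551j, Y(Ω₂)=-0.06235 - 0.24286j
Total Σ_m = -0.11515 + 0.00000j. Multiply by 4.188790: -0.48235 + 0.00000j. P_1(cos γ) = -0.482348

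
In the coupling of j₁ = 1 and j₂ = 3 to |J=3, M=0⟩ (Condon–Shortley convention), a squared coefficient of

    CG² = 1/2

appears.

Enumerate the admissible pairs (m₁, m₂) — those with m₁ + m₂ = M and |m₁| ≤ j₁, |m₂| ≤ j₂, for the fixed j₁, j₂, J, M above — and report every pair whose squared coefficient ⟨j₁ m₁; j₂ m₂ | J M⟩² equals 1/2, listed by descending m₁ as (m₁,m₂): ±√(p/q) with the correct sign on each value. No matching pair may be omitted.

(1,-1): +√(1/2); (-1,1): −√(1/2)

Admissible pairs with m₁+m₂ = M = 0: (-1,1), (0,0), (1,-1)
  (m₁,m₂)=(1,-1): CG² = 1/2, CG = +√(1/2)   ← matches the target
  (m₁,m₂)=(0,0): CG² = 0/1, CG = 0
  (m₁,m₂)=(-1,1): CG² = 1/2, CG = −√(1/2)   ← matches the target
Pairs with CG² = 1/2: (1,-1): +√(1/2); (-1,1): −√(1/2)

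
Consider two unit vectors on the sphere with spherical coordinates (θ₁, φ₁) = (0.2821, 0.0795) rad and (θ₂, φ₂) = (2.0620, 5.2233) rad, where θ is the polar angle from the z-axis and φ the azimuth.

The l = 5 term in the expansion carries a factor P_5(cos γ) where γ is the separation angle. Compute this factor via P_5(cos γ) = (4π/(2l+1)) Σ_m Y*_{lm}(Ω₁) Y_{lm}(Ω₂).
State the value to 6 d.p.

-0.322151

Term-by-term m-sum for l=5 (normalisation 4π/11 = 1.142397):
  term(m=-5) = (0.000160, -0.000106)   from Y*(Ω₁)=(0.000715, 0.000300), Y(Ω₂)=(0.137037, -0.205985)
  term(m=-4) = (0.000546, 0.003500)   from Y*(Ω₁)=(0.008041, 0.002647), Y(Ω₂)=(0.190601, 0.372592)
  term(m=-3) = (-0.012464, -0.003538)   from Y*(Ω₁)=(0.052953, 0.012874), Y(Ω₂)=(-0.237571, -0.009047)
  term(m=-2) = (-0.029966, 0.035007)   from Y*(Ω₁)=(0.220142, 0.035301), Y(Ω₂)=(-0.107850, 0.176314)
  term(m=-1) = (-0.067437, -0.146496)   from Y*(Ω₁)=(0.529377, 0.042174), Y(Ω₂)=(-0.148493, -0.264904)
  term(m=+0) = (-0.063675, 0.000000)   from Y*(Ω₁)=(0.453666, -0.000000), Y(Ω₂)=(-0.140356, 0.000000)
  term(m=+1) = (-0.067437, 0.146496)   from Y*(Ω₁)=(-0.529377, 0.042174), Y(Ω₂)=(0.148493, -0.264904)
  term(m=+2) = (-0.029966, -0.035007)   from Y*(Ω₁)=(0.220142, -0.035301), Y(Ω₂)=(-0.107850, -0.176314)
  term(m=+3) = (-0.012464, 0.003538)   from Y*(Ω₁)=(-0.052953, 0.012874), Y(Ω₂)=(0.237571, -0.009047)
  term(m=+4) = (0.000546, -0.003500)   from Y*(Ω₁)=(0.008041, -0.002647), Y(Ω₂)=(0.190601, -0.372592)
  term(m=+5) = (0.000160, 0.000106)   from Y*(Ω₁)=(-0.000715, 0.000300), Y(Ω₂)=(-0.137037, -0.205985)
Total Σ_m = (-0.281996, -0.000000). Multiply by 1.142397: (-0.322151, -0.000000). P_5(cos γ) = -0.322151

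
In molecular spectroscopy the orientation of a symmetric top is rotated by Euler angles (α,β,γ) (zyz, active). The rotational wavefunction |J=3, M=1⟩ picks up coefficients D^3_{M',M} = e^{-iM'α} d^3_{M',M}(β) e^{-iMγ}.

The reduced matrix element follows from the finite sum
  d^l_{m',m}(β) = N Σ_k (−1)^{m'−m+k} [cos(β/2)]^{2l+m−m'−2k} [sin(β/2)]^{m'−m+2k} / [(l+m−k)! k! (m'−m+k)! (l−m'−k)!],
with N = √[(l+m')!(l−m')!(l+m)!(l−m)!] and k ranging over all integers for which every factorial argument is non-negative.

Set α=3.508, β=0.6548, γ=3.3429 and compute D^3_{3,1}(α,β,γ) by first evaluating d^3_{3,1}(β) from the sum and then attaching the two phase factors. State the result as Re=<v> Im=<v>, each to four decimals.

Re=0.0860 Im=-0.3103

First d^3_{3,1}(β=0.6548), then the phase factors e^{-i(3)α} and e^{-i(1)γ}:
With c≡cos(β/2)=0.946882 and s≡sin(β/2)=0.321582, N=[720·1·24·2]^{1/2}=185.903201
Admissible k: 0..0 (factorial args all ≥0)
  k=0: (−1)^2·185.9032/(48)·0.9469^4·0.3216^2 = +0.321968
d^3_{3,1}(0.6548) = +0.321968
Phases: e^{-i·(3)·3.5080}=-0.454289+0.890854i, e^{-i·(1)·3.3429}=-0.979806+0.199950i ⇒ D=+0.085962-0.310280i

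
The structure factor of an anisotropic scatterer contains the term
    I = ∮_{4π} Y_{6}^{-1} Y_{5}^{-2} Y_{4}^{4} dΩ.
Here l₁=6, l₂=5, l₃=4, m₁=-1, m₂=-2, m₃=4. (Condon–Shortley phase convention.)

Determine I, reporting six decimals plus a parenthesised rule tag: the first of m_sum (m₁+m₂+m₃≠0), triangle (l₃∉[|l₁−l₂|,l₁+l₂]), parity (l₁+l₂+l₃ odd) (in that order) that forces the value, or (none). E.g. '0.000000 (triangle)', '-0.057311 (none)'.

Σmᵢ = 1 ≠ 0, so the φ-integral vanishes; I = 0

0.000000 (m_sum)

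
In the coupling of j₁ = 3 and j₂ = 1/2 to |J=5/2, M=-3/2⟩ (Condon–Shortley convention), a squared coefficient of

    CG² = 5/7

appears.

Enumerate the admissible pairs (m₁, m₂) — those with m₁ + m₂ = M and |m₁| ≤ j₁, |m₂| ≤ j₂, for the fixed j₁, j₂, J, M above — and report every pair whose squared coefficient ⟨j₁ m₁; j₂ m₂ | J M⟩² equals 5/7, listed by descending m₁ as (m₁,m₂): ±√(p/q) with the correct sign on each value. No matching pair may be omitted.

(-2,1/2): −√(5/7)

Admissible pairs with m₁+m₂ = M = -3/2: (-2,1/2), (-1,-1/2)
  (m₁,m₂)=(-1,-1/2): CG² = 2/7, CG = +√(2/7)
  (m₁,m₂)=(-2,1/2): CG² = 5/7, CG = −√(5/7)   ← matches the target
Pairs with CG² = 5/7: (-2,1/2): −√(5/7)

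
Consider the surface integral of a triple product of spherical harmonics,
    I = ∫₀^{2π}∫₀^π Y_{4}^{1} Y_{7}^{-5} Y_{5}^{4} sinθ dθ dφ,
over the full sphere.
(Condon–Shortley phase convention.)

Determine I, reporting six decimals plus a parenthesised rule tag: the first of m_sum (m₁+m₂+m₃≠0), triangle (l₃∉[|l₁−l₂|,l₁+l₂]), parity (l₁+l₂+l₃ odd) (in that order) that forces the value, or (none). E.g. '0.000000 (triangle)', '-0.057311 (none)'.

Rules hold: Σm=0, L=16 even, 3≤5≤11.
N = 9·15·11 = 1485
Δ = 6!·2!·8!/17! = 1/6126120
Racah Σ t=2..4: t=2:+1/69120 t=3:−1/20736 t=4:+1/69120 = -1/51840
⇒ 3j(4 7 5; 0 0 0)² = 280/21879, sgn +1
Racah Σ t=1..2: t=1:−1/1209600 t=2:+1/1935360 = -1/3225600
⇒ 3j(4 7 5; 1 -5 4)² = 243/61880, sgn +1
4πI² = N·(3j₀)²·(3jₘ)² = 3645/48841
I = +1·√(0.0746299/4π) = 0.07706400
No selection rule forces the value: the integral is nonzero (none).

0.077064 (none)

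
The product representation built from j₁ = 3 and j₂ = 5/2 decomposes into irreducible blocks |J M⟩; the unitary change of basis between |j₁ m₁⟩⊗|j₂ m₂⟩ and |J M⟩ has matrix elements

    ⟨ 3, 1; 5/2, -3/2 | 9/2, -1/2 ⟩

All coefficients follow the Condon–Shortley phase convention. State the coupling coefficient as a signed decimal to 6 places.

j₁+j₂−J=1  J+j₁−j₂=5  J−j₁+j₂=4  j₁+j₂+J+1=11
(j₁±m₁, j₂±m₂, J±M) = (4,2,1,4,4,5)
P² = 184320/77
sum k=0..1:
  [0] +1/72 = 1/72
  [1] −1/576 = -1/576
S = 7/576
C² = P²·S² = 35/99 ; C = +0.594588

+√(35/99) ≈ +0.594588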